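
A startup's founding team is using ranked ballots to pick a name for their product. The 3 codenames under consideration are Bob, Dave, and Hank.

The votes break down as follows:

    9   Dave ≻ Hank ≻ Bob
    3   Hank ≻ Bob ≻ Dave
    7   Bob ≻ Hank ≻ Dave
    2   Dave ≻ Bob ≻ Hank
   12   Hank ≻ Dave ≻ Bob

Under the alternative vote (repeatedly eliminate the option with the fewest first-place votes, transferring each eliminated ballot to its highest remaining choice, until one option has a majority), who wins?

Round 1: Hank 15, Dave 11, Bob 7. Bob has the fewest and is eliminated.
Round 2: Hank 22, Dave 11. Hank has a majority.

Hank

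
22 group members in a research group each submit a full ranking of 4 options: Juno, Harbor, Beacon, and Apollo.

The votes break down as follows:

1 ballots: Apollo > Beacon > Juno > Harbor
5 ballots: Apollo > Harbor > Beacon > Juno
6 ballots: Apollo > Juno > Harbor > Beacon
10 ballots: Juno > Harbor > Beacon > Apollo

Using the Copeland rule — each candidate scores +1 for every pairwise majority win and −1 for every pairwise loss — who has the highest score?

Pairwise results:
  Juno vs Harbor: Juno wins 17–5.
  Juno vs Beacon: Juno wins 16–6.
  Juno vs Apollo: Apollo wins 12–10.
  Harbor vs Beacon: Harbor wins 21–1.
  Harbor vs Apollo: Apollo wins 12–10.
  Beacon vs Apollo: Apollo wins 12–10.
Copeland scores (wins − losses):
  Juno: 2 − 1 = 1
  Harbor: 1 − 2 = -1
  Beacon: 0 − 3 = -3
  Apollo: 3 − 0 = 3
Apollo has the best Copeland score.

Apollo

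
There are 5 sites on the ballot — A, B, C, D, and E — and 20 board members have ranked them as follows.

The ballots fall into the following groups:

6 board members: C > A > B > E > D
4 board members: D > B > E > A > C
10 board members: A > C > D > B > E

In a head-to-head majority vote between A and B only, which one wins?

A

Ballots ranking A above B: 6+10 = 16.
Ballots ranking B above A: 4.
A wins the head-to-head, 16–4.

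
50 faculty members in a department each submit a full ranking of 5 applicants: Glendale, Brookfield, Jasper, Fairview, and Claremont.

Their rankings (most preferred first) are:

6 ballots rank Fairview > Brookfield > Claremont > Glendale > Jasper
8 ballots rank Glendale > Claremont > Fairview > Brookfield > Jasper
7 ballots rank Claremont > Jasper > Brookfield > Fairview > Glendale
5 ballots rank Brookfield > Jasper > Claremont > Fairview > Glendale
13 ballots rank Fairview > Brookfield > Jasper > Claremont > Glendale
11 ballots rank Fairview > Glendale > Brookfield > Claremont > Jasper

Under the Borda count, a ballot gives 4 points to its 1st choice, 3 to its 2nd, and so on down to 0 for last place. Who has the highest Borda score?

Fairview

Borda scores:
  Glendale: 6·1 + 8·4 + 7·0 + 5·0 + 13·0 + 11·3 = 71
  Brookfield: 6·3 + 8·1 + 7·2 + 5·4 + 13·3 + 11·2 = 121
  Jasper: 6·0 + 8·0 + 7·3 + 5·3 + 13·2 + 11·0 = 62
  Fairview: 6·4 + 8·2 + 7·1 + 5·1 + 13·4 + 11·4 = 148
  Claremont: 6·2 + 8·3 + 7·4 + 5·2 + 13·1 + 11·1 = 98
Fairview has the highest total.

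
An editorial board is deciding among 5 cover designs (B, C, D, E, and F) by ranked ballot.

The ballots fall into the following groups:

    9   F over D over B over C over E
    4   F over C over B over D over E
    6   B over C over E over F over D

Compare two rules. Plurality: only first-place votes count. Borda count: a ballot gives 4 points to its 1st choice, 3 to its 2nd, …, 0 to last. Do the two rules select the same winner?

Yes

Plurality first-place counts: B 6, C 0, D 0, E 0, F 13 → F.
Borda totals: B 50, C 39, D 31, E 12, F 58 → F.
The two rules agree on F.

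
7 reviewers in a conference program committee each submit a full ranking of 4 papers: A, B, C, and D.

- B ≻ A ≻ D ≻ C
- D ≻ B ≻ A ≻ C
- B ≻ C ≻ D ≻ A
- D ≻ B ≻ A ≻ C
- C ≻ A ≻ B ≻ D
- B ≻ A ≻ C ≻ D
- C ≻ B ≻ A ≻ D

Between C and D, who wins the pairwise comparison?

Ballots ranking C above D: 4.
Ballots ranking D above C: 3.
C wins the head-to-head, 4–3.

C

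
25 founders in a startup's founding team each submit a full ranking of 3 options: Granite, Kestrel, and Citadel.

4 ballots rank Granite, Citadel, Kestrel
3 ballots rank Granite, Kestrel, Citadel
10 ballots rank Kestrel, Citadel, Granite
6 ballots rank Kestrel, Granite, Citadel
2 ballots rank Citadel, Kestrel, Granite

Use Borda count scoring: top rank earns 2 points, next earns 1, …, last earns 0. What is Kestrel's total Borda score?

37

Borda scores:
  Granite: 4·2 + 3·2 + 10·0 + 6·1 + 2·0 = 20
  Kestrel: 4·0 + 3·1 + 10·2 + 6·2 + 2·1 = 37
  Citadel: 4·1 + 3·0 + 10·1 + 6·0 + 2·2 = 18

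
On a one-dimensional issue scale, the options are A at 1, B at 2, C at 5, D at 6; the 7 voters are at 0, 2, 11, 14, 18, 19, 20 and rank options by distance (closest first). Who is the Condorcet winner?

D

With single-peaked preferences on a line, the Condorcet winner is the candidate closest to the median voter.
The median voter (position 14) is closest to D at 6.
Check: D vs C — voters closer to D: 5 of 7.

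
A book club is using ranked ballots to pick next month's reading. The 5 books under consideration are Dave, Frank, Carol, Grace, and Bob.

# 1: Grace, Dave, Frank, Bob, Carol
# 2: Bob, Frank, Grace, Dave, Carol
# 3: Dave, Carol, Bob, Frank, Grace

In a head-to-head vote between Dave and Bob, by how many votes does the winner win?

Ballots ranking Dave above Bob: 2.
Ballots ranking Bob above Dave: 1.
Dave wins 2–1, a margin of 1.

1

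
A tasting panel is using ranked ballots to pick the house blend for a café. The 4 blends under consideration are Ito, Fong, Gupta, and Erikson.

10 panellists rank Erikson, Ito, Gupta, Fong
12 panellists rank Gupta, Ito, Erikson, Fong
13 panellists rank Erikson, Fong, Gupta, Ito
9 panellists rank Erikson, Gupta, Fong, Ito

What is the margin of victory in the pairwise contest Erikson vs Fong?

44

Ballots ranking Erikson above Fong: 10+12+13+9 = 44.
Ballots ranking Fong above Erikson: 0.
Erikson wins 44–0, a margin of 44.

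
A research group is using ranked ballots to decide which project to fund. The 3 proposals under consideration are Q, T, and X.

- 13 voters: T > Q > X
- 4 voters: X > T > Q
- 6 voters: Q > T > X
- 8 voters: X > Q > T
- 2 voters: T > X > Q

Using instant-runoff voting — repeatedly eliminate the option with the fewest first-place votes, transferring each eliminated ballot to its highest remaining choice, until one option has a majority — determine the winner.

Round 1: T 15, X 12, Q 6. Q has the fewest and is eliminated.
Round 2: T 21, X 12. T has a majority.

T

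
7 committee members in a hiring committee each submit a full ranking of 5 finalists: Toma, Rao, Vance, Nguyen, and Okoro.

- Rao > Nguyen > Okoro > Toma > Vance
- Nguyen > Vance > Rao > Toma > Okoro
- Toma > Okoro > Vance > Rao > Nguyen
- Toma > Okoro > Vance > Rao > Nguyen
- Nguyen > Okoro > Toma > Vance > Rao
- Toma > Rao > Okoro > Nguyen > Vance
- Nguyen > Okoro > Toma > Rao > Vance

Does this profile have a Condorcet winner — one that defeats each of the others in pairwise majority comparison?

No

Head-to-head results (7 voters total):
Toma vs Rao: Toma wins 5–2.
Toma vs Vance: Toma wins 6–1.
Toma vs Nguyen: Nguyen wins 4–3.
Toma vs Okoro: Toma wins 4–3.
Rao vs Vance: Vance wins 4–3.
Rao vs Nguyen: Rao wins 4–3.
Rao vs Okoro: Okoro wins 4–3.
Vance vs Nguyen: Nguyen wins 5–2.
Vance vs Okoro: Okoro wins 6–1.
Nguyen vs Okoro: Nguyen wins 4–3.
No candidate beats all others: Toma beats Rao beats Nguyen beats Toma, a majority cycle.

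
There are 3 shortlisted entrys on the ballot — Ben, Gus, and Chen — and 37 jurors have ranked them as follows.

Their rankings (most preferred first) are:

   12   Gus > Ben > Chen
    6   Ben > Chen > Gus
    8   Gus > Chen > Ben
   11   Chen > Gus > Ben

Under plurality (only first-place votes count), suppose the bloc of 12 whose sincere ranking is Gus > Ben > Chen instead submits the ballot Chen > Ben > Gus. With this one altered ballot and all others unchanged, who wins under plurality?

First-place totals with the altered ballot: Ben 6, Gus 8, Chen 23.
The switch changes the winner from Gus to Chen.

Chen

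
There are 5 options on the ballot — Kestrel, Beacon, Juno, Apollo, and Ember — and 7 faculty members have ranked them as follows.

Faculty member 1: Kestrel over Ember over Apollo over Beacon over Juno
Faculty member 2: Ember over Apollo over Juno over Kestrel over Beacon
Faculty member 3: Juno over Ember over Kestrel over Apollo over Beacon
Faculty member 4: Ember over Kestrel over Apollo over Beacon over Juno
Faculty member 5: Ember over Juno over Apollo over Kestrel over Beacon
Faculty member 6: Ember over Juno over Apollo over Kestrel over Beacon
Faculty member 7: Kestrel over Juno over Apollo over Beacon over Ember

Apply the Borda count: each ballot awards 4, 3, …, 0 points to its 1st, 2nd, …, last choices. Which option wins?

Borda scores:
  Kestrel: 4 + 1 + 2 + 3 + 1 + 1 + 4 = 16
  Beacon: 1 + 0 + 0 + 1 + 0 + 0 + 1 = 3
  Juno: 0 + 2 + 4 + 0 + 3 + 3 + 3 = 15
  Apollo: 2 + 3 + 1 + 2 + 2 + 2 + 2 = 14
  Ember: 3 + 4 + 3 + 4 + 4 + 4 + 0 = 22
Ember has the highest total.

Ember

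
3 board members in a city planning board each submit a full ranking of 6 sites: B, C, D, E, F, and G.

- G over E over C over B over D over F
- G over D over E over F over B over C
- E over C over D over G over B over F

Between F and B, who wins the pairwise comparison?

B

Ballots ranking F above B: 1.
Ballots ranking B above F: 2.
B wins the head-to-head, 2–1.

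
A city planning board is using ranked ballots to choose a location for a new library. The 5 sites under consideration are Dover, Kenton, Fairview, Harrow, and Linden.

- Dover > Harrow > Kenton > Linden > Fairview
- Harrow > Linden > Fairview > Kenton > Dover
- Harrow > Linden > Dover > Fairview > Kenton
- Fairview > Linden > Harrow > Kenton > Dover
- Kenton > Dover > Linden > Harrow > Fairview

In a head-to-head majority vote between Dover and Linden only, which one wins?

Linden

Ballots ranking Dover above Linden: 2.
Ballots ranking Linden above Dover: 3.
Linden wins the head-to-head, 3–2.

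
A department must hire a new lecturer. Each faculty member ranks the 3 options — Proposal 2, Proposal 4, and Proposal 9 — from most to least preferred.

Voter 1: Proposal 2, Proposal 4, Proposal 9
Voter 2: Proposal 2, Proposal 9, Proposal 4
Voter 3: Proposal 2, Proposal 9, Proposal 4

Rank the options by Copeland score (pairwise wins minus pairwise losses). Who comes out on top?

Pairwise results:
  Proposal 2 vs Proposal 4: Proposal 2 wins 3–0.
  Proposal 2 vs Proposal 9: Proposal 2 wins 3–0.
  Proposal 4 vs Proposal 9: Proposal 9 wins 2–1.
Copeland scores (wins − losses):
  Proposal 2: 2 − 0 = 2
  Proposal 4: 0 − 2 = -2
  Proposal 9: 1 − 1 = 0
Proposal 2 has the best Copeland score.

Proposal 2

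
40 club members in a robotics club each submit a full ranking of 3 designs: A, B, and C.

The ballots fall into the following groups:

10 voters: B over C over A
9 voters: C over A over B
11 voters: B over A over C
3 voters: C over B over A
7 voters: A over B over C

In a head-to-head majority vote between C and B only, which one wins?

B

Ballots ranking C above B: 9+3 = 12.
Ballots ranking B above C: 10+11+7 = 28.
B wins the head-to-head, 28–12.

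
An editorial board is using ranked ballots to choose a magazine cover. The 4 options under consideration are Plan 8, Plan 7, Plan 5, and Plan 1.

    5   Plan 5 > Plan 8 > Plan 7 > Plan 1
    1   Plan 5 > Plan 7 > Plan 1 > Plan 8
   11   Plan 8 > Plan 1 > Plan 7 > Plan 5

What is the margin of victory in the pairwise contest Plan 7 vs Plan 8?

15

Ballots ranking Plan 7 above Plan 8: 1.
Ballots ranking Plan 8 above Plan 7: 5+11 = 16.
Plan 8 wins 16–1, a margin of 15.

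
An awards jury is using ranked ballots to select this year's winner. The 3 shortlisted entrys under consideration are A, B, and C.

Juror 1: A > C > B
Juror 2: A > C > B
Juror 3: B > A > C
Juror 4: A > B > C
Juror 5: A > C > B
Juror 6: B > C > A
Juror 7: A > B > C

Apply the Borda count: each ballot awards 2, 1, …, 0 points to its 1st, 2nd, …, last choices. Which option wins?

A

Borda scores:
  A: 2 + 2 + 1 + 2 + 2 + 0 + 2 = 11
  B: 0 + 0 + 2 + 1 + 0 + 2 + 1 = 6
  C: 1 + 1 + 0 + 0 + 1 + 1 + 0 = 4
A has the highest total.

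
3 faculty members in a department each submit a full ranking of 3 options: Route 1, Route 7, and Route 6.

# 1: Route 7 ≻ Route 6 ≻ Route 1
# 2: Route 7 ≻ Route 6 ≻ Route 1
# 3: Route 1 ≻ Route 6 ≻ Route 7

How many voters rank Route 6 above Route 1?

Ballots ranking Route 6 above Route 1: 2.
Ballots ranking Route 1 above Route 6: 1.
So 2 of 3 voters prefer Route 6 to Route 1.

2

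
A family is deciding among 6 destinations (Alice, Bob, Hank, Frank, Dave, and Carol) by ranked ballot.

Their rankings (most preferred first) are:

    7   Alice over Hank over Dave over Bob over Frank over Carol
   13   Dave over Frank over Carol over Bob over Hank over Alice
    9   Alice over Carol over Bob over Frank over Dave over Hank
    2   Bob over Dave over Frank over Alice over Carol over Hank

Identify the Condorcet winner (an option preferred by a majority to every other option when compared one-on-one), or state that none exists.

Alice

Head-to-head results (31 voters total):
Alice vs Bob: Alice wins 16–15.
Alice vs Hank: Alice wins 18–13.
Alice vs Frank: Alice wins 16–15.
Alice vs Dave: Alice wins 16–15.
Alice vs Carol: Alice wins 18–13.
Bob vs Hank: Bob wins 24–7.
Bob vs Frank: Bob wins 18–13.
Bob vs Dave: Dave wins 20–11.
Bob vs Carol: Carol wins 22–9.
Hank vs Frank: Frank wins 24–7.
Hank vs Dave: Dave wins 24–7.
Hank vs Carol: Carol wins 24–7.
Frank vs Dave: Dave wins 22–9.
Frank vs Carol: Frank wins 22–9.
Dave vs Carol: Dave wins 22–9.
Alice beats each rival — Bob (16–15), Hank (18–13), Frank (16–15), Dave (16–15), Carol (18–13) — so Alice is the Condorcet winner.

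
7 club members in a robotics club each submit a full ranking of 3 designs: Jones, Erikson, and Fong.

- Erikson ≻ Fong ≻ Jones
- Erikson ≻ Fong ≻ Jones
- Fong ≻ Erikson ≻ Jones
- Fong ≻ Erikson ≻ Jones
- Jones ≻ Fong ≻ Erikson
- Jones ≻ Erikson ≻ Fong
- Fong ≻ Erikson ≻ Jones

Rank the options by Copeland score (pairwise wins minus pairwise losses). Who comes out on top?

Pairwise results:
  Jones vs Erikson: Erikson wins 5–2.
  Jones vs Fong: Fong wins 5–2.
  Erikson vs Fong: Fong wins 4–3.
Copeland scores (wins − losses):
  Jones: 0 − 2 = -2
  Erikson: 1 − 1 = 0
  Fong: 2 − 0 = 2
Fong has the best Copeland score.

Fong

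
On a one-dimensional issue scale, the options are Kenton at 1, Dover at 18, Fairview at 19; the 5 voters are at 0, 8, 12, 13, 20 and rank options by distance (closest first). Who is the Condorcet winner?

With single-peaked preferences on a line, the Condorcet winner is the candidate closest to the median voter.
The median voter (position 12) is closest to Dover at 18.
Check: Dover vs Fairview — voters closer to Dover: 4 of 5.

Dover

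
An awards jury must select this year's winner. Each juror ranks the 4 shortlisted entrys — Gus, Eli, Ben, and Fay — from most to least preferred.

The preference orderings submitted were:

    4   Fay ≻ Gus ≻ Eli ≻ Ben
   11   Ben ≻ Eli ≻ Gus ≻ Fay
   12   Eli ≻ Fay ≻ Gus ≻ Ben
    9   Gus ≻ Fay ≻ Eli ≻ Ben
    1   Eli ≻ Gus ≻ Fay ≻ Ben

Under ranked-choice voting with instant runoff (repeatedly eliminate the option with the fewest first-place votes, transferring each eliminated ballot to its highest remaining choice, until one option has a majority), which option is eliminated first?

Round 1: Eli 13, Ben 11, Gus 9, Fay 4. Fay has the fewest and is eliminated.
Round 2: Gus 13, Eli 13, Ben 11. Ben has the fewest and is eliminated.
Round 3: Eli 24, Gus 13. Eli has a majority.

Fay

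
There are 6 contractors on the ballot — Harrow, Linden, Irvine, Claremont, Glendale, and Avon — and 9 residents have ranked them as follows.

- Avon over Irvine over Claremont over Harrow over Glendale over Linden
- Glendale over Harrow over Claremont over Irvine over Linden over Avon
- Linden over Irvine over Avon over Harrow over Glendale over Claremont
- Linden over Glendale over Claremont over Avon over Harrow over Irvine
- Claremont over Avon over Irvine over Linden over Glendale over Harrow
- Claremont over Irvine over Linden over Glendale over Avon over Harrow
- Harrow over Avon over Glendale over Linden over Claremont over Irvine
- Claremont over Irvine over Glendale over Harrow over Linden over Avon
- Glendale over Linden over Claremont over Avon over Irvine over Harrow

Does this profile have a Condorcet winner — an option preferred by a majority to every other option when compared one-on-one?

Head-to-head results (9 voters total):
Harrow vs Linden: Linden wins 5–4.
Harrow vs Irvine: Irvine wins 6–3.
Harrow vs Claremont: Claremont wins 6–3.
Harrow vs Glendale: Glendale wins 6–3.
Harrow vs Avon: Avon wins 6–3.
Linden vs Irvine: Irvine wins 5–4.
Linden vs Claremont: Claremont wins 5–4.
Linden vs Glendale: Glendale wins 5–4.
Linden vs Avon: Linden wins 6–3.
Irvine vs Claremont: Claremont wins 7–2.
Irvine vs Glendale: Irvine wins 5–4.
Irvine vs Avon: Avon wins 5–4.
Claremont vs Glendale: Glendale wins 5–4.
Claremont vs Avon: Claremont wins 6–3.
Glendale vs Avon: Glendale wins 5–4.
No candidate beats all others: Linden beats Avon beats Irvine beats Linden, a majority cycle.

No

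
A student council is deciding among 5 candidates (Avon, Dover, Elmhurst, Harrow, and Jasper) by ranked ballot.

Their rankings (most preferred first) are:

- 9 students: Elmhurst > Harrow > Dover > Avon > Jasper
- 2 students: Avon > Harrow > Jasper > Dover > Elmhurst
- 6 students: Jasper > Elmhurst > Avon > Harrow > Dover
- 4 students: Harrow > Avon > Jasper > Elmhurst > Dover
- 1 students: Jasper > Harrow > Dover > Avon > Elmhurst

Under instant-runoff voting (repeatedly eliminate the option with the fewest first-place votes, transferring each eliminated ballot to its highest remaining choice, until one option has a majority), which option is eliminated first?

Round 1: Elmhurst 9, Jasper 7, Harrow 4, Avon 2, Dover 0. Dover has the fewest and is eliminated.
Round 2: Elmhurst 9, Jasper 7, Harrow 4, Avon 2. Avon has the fewest and is eliminated.
Round 3: Elmhurst 9, Jasper 7, Harrow 6. Harrow has the fewest and is eliminated.
Round 4: Jasper 13, Elmhurst 9. Jasper has a majority.

Dover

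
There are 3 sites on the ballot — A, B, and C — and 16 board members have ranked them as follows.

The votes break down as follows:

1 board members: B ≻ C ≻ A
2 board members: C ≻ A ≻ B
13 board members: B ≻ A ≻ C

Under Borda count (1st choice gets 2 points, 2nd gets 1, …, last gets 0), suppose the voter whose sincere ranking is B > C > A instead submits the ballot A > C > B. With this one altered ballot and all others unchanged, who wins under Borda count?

B

Borda totals with the altered ballot: A 17, B 26, C 5.
The winner is unchanged: still B.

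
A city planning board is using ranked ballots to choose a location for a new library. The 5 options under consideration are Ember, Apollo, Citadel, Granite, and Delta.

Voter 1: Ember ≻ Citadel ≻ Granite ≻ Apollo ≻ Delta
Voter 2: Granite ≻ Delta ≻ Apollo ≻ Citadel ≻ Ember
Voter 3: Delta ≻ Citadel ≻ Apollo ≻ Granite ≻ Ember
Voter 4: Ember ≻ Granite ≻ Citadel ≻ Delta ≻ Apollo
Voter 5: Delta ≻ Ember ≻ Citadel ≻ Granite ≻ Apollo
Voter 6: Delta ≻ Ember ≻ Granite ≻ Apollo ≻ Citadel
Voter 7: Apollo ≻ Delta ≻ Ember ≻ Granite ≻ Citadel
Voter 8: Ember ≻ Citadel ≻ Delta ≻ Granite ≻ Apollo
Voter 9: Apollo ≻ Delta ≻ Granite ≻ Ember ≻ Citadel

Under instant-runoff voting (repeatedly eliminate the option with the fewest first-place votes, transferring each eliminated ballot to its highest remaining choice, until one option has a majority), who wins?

Delta

Round 1: Ember 3, Delta 3, Apollo 2, Granite 1, Citadel 0. Citadel has the fewest and is eliminated.
Round 2: Ember 3, Delta 3, Apollo 2, Granite 1. Granite has the fewest and is eliminated.
Round 3: Delta 4, Ember 3, Apollo 2. Apollo has the fewest and is eliminated.
Round 4: Delta 6, Ember 3. Delta has a majority.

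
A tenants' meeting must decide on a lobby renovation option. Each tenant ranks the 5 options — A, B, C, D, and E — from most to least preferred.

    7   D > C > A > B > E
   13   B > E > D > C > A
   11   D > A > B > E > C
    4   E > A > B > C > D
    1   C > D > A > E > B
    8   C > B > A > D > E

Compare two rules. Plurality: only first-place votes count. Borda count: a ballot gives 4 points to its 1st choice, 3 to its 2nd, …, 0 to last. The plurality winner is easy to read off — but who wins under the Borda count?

B

Plurality first-place counts: A 0, B 13, C 9, D 18, E 4 → D.
Borda totals: A 77, B 113, C 74, D 109, E 67 → B.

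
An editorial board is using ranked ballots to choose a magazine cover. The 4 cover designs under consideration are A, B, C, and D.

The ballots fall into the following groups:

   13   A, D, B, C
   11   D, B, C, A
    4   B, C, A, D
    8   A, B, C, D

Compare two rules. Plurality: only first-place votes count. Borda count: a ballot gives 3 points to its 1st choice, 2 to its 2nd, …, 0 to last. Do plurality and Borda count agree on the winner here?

Plurality first-place counts: A 21, B 4, C 0, D 11 → A.
Borda totals: A 67, B 63, C 27, D 59 → A.
The two rules agree on A.

Yes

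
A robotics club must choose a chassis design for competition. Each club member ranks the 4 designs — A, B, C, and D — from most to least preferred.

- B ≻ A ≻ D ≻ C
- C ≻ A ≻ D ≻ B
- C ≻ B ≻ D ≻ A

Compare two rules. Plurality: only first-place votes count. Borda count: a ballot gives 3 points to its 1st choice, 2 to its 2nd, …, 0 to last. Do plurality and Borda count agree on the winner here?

Plurality first-place counts: A 0, B 1, C 2, D 0 → C.
Borda totals: A 4, B 5, C 6, D 3 → C.
The two rules agree on C.

Yes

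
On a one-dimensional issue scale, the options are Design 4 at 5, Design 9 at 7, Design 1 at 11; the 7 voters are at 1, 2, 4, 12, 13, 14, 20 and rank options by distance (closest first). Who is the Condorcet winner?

Design 1

With single-peaked preferences on a line, the Condorcet winner is the candidate closest to the median voter.
The median voter (position 12) is closest to Design 1 at 11.
Check: Design 1 vs Design 4 — voters closer to Design 1: 4 of 7.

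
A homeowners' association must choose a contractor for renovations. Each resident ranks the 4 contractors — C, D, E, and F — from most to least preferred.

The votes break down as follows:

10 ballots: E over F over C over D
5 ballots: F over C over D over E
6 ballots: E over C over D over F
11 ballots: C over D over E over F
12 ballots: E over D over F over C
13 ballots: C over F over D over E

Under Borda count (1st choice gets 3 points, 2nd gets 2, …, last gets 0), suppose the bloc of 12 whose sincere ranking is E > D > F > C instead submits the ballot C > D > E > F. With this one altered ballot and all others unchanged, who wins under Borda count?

Borda totals with the altered ballot: C 140, D 70, E 71, F 61.
The winner is unchanged: still C.

C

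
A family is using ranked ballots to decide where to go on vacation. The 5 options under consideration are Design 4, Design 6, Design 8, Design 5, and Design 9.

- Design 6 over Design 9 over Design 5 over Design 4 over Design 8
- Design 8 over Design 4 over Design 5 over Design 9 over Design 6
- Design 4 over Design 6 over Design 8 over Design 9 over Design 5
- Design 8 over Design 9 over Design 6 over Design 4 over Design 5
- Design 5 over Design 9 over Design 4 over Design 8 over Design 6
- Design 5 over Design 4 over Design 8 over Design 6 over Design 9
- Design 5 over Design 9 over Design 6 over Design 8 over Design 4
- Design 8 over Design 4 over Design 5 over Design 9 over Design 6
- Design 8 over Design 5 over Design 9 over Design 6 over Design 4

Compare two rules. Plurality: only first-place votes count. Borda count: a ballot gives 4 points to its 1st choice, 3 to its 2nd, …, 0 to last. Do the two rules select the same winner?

Yes

Plurality first-place counts: Design 4 1, Design 6 1, Design 8 4, Design 5 3, Design 9 0 → Design 8.
Borda totals: Design 4 17, Design 6 13, Design 8 22, Design 5 21, Design 9 17 → Design 8.
The two rules agree on Design 8.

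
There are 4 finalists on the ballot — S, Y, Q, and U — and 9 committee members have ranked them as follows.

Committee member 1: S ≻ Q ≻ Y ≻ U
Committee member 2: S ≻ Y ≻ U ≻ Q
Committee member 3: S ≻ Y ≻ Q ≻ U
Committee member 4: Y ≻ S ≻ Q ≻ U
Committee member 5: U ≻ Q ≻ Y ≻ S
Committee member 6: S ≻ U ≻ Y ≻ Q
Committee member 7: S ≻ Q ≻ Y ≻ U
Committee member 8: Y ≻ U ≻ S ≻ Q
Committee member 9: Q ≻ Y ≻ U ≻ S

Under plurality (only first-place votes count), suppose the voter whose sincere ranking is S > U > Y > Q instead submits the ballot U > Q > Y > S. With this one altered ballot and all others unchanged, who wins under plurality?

First-place totals with the altered ballot: S 4, Y 2, Q 1, U 2.
The winner is unchanged: still S.

S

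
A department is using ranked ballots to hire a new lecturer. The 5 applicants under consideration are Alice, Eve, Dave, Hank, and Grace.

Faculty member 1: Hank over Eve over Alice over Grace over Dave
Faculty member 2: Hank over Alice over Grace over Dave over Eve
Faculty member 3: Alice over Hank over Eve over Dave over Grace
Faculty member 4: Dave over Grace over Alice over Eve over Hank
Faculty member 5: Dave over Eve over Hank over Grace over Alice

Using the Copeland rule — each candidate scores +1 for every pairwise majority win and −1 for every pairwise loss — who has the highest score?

Hank

Pairwise results:
  Alice vs Eve: Alice wins 3–2.
  Alice vs Dave: Alice wins 3–2.
  Alice vs Hank: Hank wins 3–2.
  Alice vs Grace: Alice wins 3–2.
  Eve vs Dave: Dave wins 3–2.
  Eve vs Hank: Hank wins 3–2.
  Eve vs Grace: Eve wins 3–2.
  Dave vs Hank: Hank wins 3–2.
  Dave vs Grace: Dave wins 3–2.
  Hank vs Grace: Hank wins 4–1.
Copeland scores (wins − losses):
  Alice: 3 − 1 = 2
  Eve: 1 − 3 = -2
  Dave: 2 − 2 = 0
  Hank: 4 − 0 = 4
  Grace: 0 − 4 = -4
Hank has the best Copeland score.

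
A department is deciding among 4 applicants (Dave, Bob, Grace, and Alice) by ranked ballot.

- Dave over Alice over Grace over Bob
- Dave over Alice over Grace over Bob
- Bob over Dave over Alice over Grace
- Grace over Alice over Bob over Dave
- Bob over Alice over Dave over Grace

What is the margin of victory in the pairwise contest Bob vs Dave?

1

Ballots ranking Bob above Dave: 3.
Ballots ranking Dave above Bob: 2.
Bob wins 3–2, a margin of 1.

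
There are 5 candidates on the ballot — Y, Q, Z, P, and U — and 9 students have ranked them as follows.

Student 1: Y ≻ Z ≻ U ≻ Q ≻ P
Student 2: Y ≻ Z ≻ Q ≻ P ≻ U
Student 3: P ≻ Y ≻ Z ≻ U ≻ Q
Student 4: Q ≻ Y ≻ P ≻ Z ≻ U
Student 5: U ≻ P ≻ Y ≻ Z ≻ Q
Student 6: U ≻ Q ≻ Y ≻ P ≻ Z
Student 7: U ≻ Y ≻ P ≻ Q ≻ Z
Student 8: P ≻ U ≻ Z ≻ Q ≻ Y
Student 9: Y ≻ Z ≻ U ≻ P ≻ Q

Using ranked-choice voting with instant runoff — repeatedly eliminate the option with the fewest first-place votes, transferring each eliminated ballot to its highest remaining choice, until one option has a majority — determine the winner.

Round 1: Y 3, U 3, P 2, Q 1, Z 0. Z has the fewest and is eliminated.
Round 2: Y 3, U 3, P 2, Q 1. Q has the fewest and is eliminated.
Round 3: Y 4, U 3, P 2. P has the fewest and is eliminated.
Round 4: Y 5, U 4. Y has a majority.

Y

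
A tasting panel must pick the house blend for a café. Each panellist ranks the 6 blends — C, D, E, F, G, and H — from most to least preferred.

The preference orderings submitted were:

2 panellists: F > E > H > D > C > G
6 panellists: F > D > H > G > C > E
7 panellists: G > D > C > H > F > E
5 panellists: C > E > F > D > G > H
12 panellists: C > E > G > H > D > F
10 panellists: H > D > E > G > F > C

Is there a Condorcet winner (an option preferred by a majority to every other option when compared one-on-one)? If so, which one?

Head-to-head results (42 voters total):
C vs D: D wins 25–17.
C vs E: C wins 30–12.
C vs F: C wins 24–18.
C vs G: G wins 23–19.
C vs H: C wins 24–18.
D vs E: D wins 23–19.
D vs F: D wins 29–13.
D vs G: D wins 23–19.
D vs H: H wins 24–18.
E vs F: E wins 27–15.
E vs G: E wins 29–13.
E vs H: H wins 23–19.
F vs G: G wins 29–13.
F vs H: H wins 29–13.
G vs H: G wins 24–18.
No candidate beats all others: C beats H beats D beats C, a majority cycle.

None — there is no Condorcet winner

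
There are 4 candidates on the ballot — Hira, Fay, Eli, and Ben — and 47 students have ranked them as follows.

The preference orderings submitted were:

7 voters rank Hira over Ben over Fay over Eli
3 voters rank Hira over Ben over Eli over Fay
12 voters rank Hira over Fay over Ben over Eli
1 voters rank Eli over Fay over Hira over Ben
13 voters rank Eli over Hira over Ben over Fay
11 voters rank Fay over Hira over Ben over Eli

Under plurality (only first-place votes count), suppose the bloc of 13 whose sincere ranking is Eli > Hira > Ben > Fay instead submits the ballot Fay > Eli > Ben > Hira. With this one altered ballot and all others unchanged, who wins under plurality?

Fay

First-place totals with the altered ballot: Hira 22, Fay 24, Eli 1, Ben 0.
The switch changes the winner from Hira to Fay.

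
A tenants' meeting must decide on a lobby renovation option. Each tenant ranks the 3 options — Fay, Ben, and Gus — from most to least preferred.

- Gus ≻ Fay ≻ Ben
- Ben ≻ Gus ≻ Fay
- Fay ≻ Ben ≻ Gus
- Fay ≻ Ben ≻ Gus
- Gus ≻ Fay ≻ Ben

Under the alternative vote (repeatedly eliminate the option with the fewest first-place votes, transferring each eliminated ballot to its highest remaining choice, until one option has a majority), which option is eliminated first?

Ben

Round 1: Fay 2, Gus 2, Ben 1. Ben has the fewest and is eliminated.
Round 2: Gus 3, Fay 2. Gus has a majority.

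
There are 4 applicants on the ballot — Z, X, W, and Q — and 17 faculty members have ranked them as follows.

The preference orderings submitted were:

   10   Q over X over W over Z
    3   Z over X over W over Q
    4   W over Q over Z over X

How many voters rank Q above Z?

Ballots ranking Q above Z: 10+4 = 14.
Ballots ranking Z above Q: 3.
So 14 of 17 voters prefer Q to Z.

14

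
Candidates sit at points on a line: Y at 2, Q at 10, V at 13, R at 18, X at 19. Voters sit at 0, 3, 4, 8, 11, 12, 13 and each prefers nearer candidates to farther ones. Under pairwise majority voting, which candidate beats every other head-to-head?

With single-peaked preferences on a line, the Condorcet winner is the candidate closest to the median voter.
The median voter (position 8) is closest to Q at 10.
Check: Q vs R — voters closer to Q: 7 of 7.

Q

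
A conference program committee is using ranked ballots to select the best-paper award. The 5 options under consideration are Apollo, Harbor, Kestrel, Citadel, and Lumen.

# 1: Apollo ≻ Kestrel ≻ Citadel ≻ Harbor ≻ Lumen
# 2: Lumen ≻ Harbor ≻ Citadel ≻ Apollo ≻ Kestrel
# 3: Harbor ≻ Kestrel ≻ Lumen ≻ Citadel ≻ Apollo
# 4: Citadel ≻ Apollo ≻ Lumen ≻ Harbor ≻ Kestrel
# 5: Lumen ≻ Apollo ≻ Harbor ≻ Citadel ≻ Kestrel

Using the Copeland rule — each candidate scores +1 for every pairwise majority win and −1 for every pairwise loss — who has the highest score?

Lumen

Pairwise results:
  Apollo vs Harbor: Apollo wins 3–2.
  Apollo vs Kestrel: Apollo wins 4–1.
  Apollo vs Citadel: Citadel wins 3–2.
  Apollo vs Lumen: Lumen wins 3–2.
  Harbor vs Kestrel: Harbor wins 4–1.
  Harbor vs Citadel: Harbor wins 3–2.
  Harbor vs Lumen: Lumen wins 3–2.
  Kestrel vs Citadel: Citadel wins 3–2.
  Kestrel vs Lumen: Lumen wins 3–2.
  Citadel vs Lumen: Lumen wins 3–2.
Copeland scores (wins − losses):
  Apollo: 2 − 2 = 0
  Harbor: 2 − 2 = 0
  Kestrel: 0 − 4 = -4
  Citadel: 2 − 2 = 0
  Lumen: 4 − 0 = 4
Lumen has the best Copeland score.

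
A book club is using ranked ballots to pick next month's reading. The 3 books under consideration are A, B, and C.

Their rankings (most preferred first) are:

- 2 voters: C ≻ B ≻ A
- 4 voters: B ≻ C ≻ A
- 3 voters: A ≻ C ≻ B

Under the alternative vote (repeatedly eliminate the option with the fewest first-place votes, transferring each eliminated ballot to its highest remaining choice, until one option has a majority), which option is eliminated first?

C

Round 1: B 4, A 3, C 2. C has the fewest and is eliminated.
Round 2: B 6, A 3. B has a majority.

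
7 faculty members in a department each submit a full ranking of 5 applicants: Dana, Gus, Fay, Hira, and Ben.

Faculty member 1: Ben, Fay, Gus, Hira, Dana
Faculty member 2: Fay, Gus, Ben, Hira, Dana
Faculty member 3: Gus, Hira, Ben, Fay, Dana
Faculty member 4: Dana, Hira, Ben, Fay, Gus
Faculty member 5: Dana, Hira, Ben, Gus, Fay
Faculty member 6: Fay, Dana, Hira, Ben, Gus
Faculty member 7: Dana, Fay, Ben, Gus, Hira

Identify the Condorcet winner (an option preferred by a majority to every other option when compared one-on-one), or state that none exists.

Head-to-head results (7 voters total):
Dana vs Gus: Dana wins 4–3.
Dana vs Fay: Fay wins 4–3.
Dana vs Hira: Dana wins 4–3.
Dana vs Ben: Dana wins 4–3.
Gus vs Fay: Fay wins 5–2.
Gus vs Hira: Gus wins 4–3.
Gus vs Ben: Ben wins 5–2.
Fay vs Hira: Fay wins 4–3.
Fay vs Ben: Ben wins 4–3.
Hira vs Ben: Hira wins 4–3.
No candidate beats all others: Dana beats Ben beats Fay beats Dana, a majority cycle.

There is no Condorcet winner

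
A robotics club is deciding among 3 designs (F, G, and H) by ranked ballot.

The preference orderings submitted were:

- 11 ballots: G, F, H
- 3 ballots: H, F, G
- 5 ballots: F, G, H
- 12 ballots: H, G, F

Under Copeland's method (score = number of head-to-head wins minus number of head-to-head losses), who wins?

G

Pairwise results:
  F vs G: G wins 23–8.
  F vs H: F wins 16–15.
  G vs H: G wins 16–15.
Copeland scores (wins − losses):
  F: 1 − 1 = 0
  G: 2 − 0 = 2
  H: 0 − 2 = -2
G has the best Copeland score.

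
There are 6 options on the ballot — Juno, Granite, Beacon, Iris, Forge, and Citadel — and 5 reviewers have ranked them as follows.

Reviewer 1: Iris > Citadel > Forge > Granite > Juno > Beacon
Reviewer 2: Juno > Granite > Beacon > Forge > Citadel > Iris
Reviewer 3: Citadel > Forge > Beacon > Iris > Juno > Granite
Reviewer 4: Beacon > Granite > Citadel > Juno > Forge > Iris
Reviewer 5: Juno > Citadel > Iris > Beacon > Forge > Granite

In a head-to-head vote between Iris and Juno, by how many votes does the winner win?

1

Ballots ranking Iris above Juno: 2.
Ballots ranking Juno above Iris: 3.
Juno wins 3–2, a margin of 1.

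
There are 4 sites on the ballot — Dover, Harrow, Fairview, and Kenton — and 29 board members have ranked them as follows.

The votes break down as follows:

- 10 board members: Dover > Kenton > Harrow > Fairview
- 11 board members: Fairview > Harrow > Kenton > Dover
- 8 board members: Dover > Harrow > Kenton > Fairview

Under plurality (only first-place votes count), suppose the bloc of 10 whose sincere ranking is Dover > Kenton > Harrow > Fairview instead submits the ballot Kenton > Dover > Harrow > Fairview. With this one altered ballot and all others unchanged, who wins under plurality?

First-place totals with the altered ballot: Dover 8, Harrow 0, Fairview 11, Kenton 10.
The switch changes the winner from Dover to Fairview.

Fairview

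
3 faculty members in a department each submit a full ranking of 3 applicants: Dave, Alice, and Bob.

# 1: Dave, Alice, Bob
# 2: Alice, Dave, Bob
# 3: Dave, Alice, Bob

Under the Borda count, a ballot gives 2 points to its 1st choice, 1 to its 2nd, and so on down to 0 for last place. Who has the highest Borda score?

Dave

Borda scores:
  Dave: 2 + 1 + 2 = 5
  Alice: 1 + 2 + 1 = 4
  Bob: 0 + 0 + 0 = 0
Dave has the highest total.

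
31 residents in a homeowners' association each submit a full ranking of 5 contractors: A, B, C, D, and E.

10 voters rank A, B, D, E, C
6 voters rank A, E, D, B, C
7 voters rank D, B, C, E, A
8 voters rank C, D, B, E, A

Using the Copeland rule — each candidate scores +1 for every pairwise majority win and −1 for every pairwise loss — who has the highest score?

Pairwise results:
  A vs B: A wins 16–15.
  A vs C: A wins 16–15.
  A vs D: A wins 16–15.
  A vs E: A wins 16–15.
  B vs C: B wins 23–8.
  B vs D: D wins 21–10.
  B vs E: B wins 25–6.
  C vs D: D wins 23–8.
  C vs E: E wins 16–15.
  D vs E: D wins 25–6.
Copeland scores (wins − losses):
  A: 4 − 0 = 4
  B: 2 − 2 = 0
  C: 0 − 4 = -4
  D: 3 − 1 = 2
  E: 1 − 3 = -2
A has the best Copeland score.

A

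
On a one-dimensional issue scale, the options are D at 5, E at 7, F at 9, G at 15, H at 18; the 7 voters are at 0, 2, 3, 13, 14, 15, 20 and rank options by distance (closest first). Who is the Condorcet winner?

With single-peaked preferences on a line, the Condorcet winner is the candidate closest to the median voter.
The median voter (position 13) is closest to G at 15.
Check: G vs E — voters closer to G: 4 of 7.

G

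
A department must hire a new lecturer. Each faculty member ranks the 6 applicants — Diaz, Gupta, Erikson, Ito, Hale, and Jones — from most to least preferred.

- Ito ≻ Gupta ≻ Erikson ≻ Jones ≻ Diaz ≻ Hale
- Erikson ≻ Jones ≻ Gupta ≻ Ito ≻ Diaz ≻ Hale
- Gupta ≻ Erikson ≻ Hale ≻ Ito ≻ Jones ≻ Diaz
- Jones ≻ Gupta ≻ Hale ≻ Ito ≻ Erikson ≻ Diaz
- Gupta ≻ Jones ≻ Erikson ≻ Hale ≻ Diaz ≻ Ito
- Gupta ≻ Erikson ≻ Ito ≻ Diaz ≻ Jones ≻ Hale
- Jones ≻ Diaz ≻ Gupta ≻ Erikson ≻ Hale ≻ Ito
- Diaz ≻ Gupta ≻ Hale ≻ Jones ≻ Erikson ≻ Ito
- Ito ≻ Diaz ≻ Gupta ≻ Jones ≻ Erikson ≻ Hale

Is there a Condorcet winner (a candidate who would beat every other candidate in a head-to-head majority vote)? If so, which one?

Gupta

Head-to-head results (9 voters total):
Diaz vs Gupta: Gupta wins 6–3.
Diaz vs Erikson: Erikson wins 6–3.
Diaz vs Ito: Ito wins 6–3.
Diaz vs Hale: Diaz wins 6–3.
Diaz vs Jones: Jones wins 6–3.
Gupta vs Erikson: Gupta wins 8–1.
Gupta vs Ito: Gupta wins 7–2.
Gupta vs Hale: Gupta wins 9–0.
Gupta vs Jones: Gupta wins 6–3.
Erikson vs Ito: Erikson wins 6–3.
Erikson vs Hale: Erikson wins 7–2.
Erikson vs Jones: Jones wins 5–4.
Ito vs Hale: Hale wins 5–4.
Ito vs Jones: Jones wins 5–4.
Hale vs Jones: Jones wins 7–2.
Gupta beats each rival — Diaz (6–3), Erikson (8–1), Ito (7–2), Hale (9–0), Jones (6–3) — so Gupta is the Condorcet winner.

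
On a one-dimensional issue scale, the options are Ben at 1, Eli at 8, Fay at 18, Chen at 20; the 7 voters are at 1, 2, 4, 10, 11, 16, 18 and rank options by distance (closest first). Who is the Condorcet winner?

With single-peaked preferences on a line, the Condorcet winner is the candidate closest to the median voter.
The median voter (position 10) is closest to Eli at 8.
Check: Eli vs Chen — voters closer to Eli: 5 of 7.

Eli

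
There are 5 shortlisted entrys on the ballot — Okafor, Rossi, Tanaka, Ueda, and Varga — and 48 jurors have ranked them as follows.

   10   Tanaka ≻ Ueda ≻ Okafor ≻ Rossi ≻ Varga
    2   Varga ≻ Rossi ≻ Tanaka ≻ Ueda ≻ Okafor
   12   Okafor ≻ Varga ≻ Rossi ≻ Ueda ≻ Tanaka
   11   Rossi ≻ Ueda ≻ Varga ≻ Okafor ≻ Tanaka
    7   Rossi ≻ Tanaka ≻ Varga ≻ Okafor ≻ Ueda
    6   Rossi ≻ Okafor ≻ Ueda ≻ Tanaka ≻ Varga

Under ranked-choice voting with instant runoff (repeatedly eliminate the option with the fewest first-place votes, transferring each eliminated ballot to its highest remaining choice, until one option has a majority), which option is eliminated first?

Round 1: Rossi 24, Okafor 12, Tanaka 10, Varga 2, Ueda 0. Ueda has the fewest and is eliminated.
Round 2: Rossi 24, Okafor 12, Tanaka 10, Varga 2. Varga has the fewest and is eliminated.
Round 3: Rossi 26, Okafor 12, Tanaka 10. Rossi has a majority.

Ueda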